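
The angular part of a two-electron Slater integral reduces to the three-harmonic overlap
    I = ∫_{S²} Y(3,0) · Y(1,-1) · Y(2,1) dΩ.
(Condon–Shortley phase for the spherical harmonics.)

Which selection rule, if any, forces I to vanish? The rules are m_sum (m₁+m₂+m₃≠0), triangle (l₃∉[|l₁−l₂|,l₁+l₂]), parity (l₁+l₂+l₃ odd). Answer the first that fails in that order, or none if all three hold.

none

m₁+m₂+m₃ = 0 − 1 + 1 = 0  ✓
triangle: |3−1|=2 ≤ l₃=2 ≤ 3+1=4  ✓
parity: l₁+l₂+l₃ = 6 is even  ✓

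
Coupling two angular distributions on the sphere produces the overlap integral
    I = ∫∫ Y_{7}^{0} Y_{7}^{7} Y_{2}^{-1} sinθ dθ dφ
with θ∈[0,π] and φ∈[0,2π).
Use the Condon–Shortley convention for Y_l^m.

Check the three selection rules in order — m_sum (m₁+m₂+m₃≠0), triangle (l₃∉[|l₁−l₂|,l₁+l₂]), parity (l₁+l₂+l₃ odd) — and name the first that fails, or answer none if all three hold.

m_sum

Σmᵢ = 6  ✗
l₃∈[|l₁−l₂|,l₁+l₂]=[0,14], have l₃=2
Σlᵢ = 16 ⇒ even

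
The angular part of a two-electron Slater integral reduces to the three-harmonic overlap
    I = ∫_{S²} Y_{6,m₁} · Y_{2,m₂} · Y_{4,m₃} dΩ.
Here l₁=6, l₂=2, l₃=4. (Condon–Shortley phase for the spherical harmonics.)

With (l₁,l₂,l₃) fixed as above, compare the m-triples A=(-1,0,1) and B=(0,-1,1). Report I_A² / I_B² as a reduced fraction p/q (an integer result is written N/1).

Same 6,2,4: normalisation and zero-m 3j drop out of the ratio.
A: Δ: 4! 8! 0! / 13! → 1/6435; sum: t=2:+1/2880 = 1/2880; 3j²(6 2 4; -1 0 1) = Δ·Π!·Σ² = 14/429  (sign -1)
B: Δ: 4! 8! 0! / 13! → 1/6435; sum: t=1:−1/4320 = -1/4320; 3j²(6 2 4; 0 -1 1) = Δ·Π!·Σ² = 8/429  (sign +1)
I_A²/I_B² = (14/429)/(8/429) = 7/4

7/4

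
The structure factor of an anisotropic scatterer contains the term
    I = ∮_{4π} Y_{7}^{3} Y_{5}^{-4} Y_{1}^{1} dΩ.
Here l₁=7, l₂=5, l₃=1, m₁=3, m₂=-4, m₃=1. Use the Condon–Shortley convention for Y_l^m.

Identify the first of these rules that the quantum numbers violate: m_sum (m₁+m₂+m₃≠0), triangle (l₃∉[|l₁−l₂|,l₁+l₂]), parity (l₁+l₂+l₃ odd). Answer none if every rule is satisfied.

triangle

m₁+m₂+m₃ = 3 − 4 + 1 = 0  ✓
triangle: |7−5|=2 ≤ l₃=1 ≤ 7+5=12  ✗
parity: l₁+l₂+l₃ = 13 is odd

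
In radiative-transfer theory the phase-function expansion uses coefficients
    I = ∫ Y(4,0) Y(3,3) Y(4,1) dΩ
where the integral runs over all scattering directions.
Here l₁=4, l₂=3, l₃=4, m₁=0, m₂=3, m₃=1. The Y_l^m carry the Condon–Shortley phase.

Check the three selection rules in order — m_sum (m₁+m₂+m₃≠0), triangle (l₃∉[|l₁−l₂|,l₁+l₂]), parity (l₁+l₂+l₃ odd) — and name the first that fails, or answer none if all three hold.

m₁+m₂+m₃ = 0 + 3 + 1 = 4  ✗
triangle: |4−3|=1 ≤ l₃=4 ≤ 4+3=7
parity: l₁+l₂+l₃ = 11 is odd

m_sum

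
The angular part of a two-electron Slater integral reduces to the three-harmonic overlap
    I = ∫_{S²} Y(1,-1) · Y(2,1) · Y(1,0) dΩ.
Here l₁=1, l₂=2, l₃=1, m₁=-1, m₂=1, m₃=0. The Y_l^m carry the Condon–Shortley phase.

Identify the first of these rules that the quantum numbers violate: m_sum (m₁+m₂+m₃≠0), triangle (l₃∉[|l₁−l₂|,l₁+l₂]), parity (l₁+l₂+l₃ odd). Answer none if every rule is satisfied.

m₁+m₂+m₃ = -1 + 1 + 0 = 0  ✓
triangle: |1−2|=1 ≤ l₃=1 ≤ 1+2=3  ✓
parity: l₁+l₂+l₃ = 4 is even  ✓

none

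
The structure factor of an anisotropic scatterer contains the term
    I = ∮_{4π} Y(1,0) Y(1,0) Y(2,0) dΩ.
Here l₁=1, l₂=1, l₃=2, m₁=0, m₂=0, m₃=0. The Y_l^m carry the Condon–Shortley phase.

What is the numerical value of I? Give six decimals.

0.252313

Rules hold: Σm=0, L=4 even, 0≤2≤2.
N = 3·3·5 = 45
Δ = 0!·2!·2!/5! = 1/30
Racah Σ t=0..0: t=0:+1/1 = 1/1
⇒ 3j(1 1 2; 0 0 0)² = 2/15, sgn +1
(m-triple is (0,0,0) — same symbol as above.)
4πI² = N·(3j₀)²·(3jₘ)² = 4/5
I = +1·√(0.8/4π) = 0.25231325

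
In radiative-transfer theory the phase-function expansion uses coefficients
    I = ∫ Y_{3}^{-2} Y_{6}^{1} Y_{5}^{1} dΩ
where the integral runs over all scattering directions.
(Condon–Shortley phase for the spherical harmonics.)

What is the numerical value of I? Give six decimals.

Rules hold: Σm=0, L=14 even, 3≤5≤9.
N = 7·13·11 = 1001
Δ = 4!·2!·8!/15! = 1/675675
Racah Σ t=1..3: t=1:−1/8640 t=2:+1/2304 t=3:−1/8640 = 7/34560
⇒ 3j(3 6 5; 0 0 0)² = 7/429, sgn -1
Racah Σ t=3..4: t=3:−1/6912 t=4:+1/17280 = -1/11520
⇒ 3j(3 6 5; -2 1 1)² = 2/143, sgn -1
4πI² = N·(3j₀)²·(3jₘ)² = 98/429
I = +1·√(0.228438/4π) = 0.13482780

0.134828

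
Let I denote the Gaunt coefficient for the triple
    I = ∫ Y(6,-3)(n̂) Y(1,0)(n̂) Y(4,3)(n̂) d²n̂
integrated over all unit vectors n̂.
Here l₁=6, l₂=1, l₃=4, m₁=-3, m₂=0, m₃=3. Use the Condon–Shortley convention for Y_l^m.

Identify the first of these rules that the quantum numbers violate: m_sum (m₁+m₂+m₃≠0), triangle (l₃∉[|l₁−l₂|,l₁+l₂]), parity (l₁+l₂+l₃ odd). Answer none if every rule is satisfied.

Σmᵢ = 0  ✓
l₃∈[|l₁−l₂|,l₁+l₂]=[5,7], have l₃=4  ✗
Σlᵢ = 11 ⇒ odd

triangle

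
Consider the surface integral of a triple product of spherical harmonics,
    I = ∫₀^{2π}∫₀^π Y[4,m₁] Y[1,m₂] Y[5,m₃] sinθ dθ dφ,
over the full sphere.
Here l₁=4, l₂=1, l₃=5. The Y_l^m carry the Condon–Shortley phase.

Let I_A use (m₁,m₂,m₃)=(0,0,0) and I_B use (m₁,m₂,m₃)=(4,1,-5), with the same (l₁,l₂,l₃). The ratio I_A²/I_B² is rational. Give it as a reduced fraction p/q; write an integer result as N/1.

5/9

Same 4,1,5: normalisation and zero-m 3j drop out of the ratio.
A: Δ: 0! 8! 2! / 11! → 1/495; sum: t=0:+1/576 = 1/576; 3j²(4 1 5; 0 0 0) = Δ·Π!·Σ² = 5/99  (sign -1)
B: Δ: 0! 8! 2! / 11! → 1/495; sum: t=0:+1/80640 = 1/80640; 3j²(4 1 5; 4 1 -5) = Δ·Π!·Σ² = 1/11  (sign +1)
I_A²/I_B² = (5/99)/(1/11) = 5/9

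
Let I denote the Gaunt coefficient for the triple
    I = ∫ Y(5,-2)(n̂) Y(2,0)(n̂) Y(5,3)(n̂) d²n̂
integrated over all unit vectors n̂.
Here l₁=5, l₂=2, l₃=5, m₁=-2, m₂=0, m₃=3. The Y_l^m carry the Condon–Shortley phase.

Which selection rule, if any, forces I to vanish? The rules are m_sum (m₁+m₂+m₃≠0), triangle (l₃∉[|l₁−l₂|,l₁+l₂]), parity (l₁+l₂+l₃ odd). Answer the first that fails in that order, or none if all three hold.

m₁+m₂+m₃ = -2 + 0 + 3 = 1  ✗
triangle: |5−2|=3 ≤ l₃=5 ≤ 5+2=7
parity: l₁+l₂+l₃ = 12 is even

m_sum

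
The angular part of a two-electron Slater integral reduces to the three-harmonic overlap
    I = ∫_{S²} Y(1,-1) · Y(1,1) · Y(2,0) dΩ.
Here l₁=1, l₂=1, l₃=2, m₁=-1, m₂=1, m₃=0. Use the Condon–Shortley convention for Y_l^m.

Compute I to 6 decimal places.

0.126157

Rules hold: Σm=0, L=4 even, 0≤2≤2.
N = 3·3·5 = 45
Δ = 0!·2!·2!/5! = 1/30
Racah Σ t=0..0: t=0:+1/1 = 1/1
⇒ 3j(1 1 2; 0 0 0)² = 2/15, sgn +1
Racah Σ t=0..0: t=0:+1/4 = 1/4
⇒ 3j(1 1 2; -1 1 0)² = 1/30, sgn +1
4πI² = N·(3j₀)²·(3jₘ)² = 1/5
I = +1·√(0.2/4π) = 0.12615663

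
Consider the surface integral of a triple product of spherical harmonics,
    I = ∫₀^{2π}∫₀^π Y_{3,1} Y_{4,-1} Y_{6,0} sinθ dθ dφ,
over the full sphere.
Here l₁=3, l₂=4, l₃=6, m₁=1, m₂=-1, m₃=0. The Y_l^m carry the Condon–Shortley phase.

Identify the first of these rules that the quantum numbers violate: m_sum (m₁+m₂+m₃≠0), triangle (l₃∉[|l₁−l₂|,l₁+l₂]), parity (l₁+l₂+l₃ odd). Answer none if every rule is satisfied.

azimuthal sum: 1 − 1 + 0 = 0  ✓
1 ≤ 6 ≤ 7 (triangle on l)  ✓
L = 3 + 4 + 6 = 13 (odd)  ✗

parity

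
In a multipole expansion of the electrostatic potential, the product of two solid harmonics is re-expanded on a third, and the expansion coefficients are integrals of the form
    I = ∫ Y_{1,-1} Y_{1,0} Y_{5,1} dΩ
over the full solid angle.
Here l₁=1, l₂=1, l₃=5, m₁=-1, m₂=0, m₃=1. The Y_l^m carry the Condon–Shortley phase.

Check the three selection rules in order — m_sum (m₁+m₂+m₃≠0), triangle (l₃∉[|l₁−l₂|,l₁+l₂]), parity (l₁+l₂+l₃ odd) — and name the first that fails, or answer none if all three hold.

triangle

m₁+m₂+m₃ = -1 + 0 + 1 = 0  ✓
triangle: |1−1|=0 ≤ l₃=5 ≤ 1+1=2  ✗
parity: l₁+l₂+l₃ = 7 is odd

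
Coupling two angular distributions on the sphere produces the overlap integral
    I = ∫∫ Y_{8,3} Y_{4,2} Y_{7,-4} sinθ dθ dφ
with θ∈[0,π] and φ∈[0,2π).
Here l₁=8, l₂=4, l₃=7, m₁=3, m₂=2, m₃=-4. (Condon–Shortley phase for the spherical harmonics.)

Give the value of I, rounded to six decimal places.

3 + 2 − 4 = 1 ≠ 0: azimuthal integral kills it; I = 0

0.000000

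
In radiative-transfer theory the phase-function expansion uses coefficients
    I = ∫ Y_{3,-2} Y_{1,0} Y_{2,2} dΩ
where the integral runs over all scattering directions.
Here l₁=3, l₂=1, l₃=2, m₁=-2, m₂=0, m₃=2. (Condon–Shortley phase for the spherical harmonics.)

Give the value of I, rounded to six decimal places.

Rules hold: Σm=0, L=6 even, 2≤2≤4.
N = 7·3·5 = 105
Δ = 2!·4!·0!/7! = 1/105
Racah Σ t=1..1: t=1:−1/4 = -1/4
⇒ 3j(3 1 2; 0 0 0)² = 3/35, sgn -1
Racah Σ t=1..1: t=1:−1/24 = -1/24
⇒ 3j(3 1 2; -2 0 2)² = 1/21, sgn -1
4πI² = N·(3j₀)²·(3jₘ)² = 3/7
I = +1·√(0.428571/4π) = 0.18467439

0.184674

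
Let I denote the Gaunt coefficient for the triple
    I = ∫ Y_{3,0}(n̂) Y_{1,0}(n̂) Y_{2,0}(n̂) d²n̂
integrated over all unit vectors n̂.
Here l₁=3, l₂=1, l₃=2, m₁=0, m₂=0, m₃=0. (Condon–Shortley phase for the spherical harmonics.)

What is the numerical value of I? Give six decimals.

Checks pass: Σm=0; 6 even; l₃=2∈[2,4].
(2·3+1)(2·1+1)(2·2+1) = 105
Δ: 2! 4! 0! / 7! → 1/105
sum: t=1:−1/4 = -1/4
3j²(3 1 2; 0 0 0) = Δ·Π!·Σ² = 3/35  (sign -1)
(m-triple is (0,0,0) — same symbol as above.)
combine: 4πI² = 105·3/35·3/35 = 27/35
take √, sign +1: I = 0.24776670

0.247767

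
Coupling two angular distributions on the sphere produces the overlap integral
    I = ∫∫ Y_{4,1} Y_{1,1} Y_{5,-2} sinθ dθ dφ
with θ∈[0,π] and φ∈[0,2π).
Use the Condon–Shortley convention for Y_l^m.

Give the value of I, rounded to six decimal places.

Rules hold: Σm=0, L=10 even, 3≤5≤5.
N = 9·3·11 = 297
Δ = 0!·8!·2!/11! = 1/495
Racah Σ t=0..0: t=0:+1/576 = 1/576
⇒ 3j(4 1 5; 0 0 0)² = 5/99, sgn -1
Racah Σ t=0..0: t=0:+1/1440 = 1/1440
⇒ 3j(4 1 5; 1 1 -2)² = 7/165, sgn -1
4πI² = N·(3j₀)²·(3jₘ)² = 7/11
I = +1·√(0.636364/4π) = 0.22503380

0.225034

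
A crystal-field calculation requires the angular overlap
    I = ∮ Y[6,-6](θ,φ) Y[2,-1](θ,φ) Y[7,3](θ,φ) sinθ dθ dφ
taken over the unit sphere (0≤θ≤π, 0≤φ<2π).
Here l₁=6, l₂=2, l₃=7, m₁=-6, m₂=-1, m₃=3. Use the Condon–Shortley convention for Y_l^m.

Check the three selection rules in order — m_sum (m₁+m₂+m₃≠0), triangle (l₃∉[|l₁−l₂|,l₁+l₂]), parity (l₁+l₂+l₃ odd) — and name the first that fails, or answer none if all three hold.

m_sum

azimuthal sum: -6 − 1 + 3 = -4  ✗
4 ≤ 7 ≤ 8 (triangle on l)
L = 6 + 2 + 7 = 15 (odd)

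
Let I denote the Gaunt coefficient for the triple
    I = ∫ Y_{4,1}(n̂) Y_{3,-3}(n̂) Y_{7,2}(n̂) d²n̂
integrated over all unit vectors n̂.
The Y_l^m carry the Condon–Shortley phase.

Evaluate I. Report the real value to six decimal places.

0.061755

Rules hold: Σm=0, L=14 even, 1≤7≤7.
N = 9·7·15 = 945
Δ = 0!·8!·6!/15! = 1/45045
Racah Σ t=0..0: t=0:+1/20736 = 1/20736
⇒ 3j(4 3 7; 0 0 0)² = 35/1287, sgn -1
Racah Σ t=0..0: t=0:+1/518400 = 1/518400
⇒ 3j(4 3 7; 1 -3 2)² = 4/2145, sgn -1
4πI² = N·(3j₀)²·(3jₘ)² = 980/20449
I = +1·√(0.0479241/4π) = 0.06175499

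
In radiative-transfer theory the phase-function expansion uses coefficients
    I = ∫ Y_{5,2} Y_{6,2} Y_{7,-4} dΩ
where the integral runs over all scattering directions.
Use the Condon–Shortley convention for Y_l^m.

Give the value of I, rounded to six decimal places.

Rules hold: Σm=0, L=18 even, 1≤7≤11.
N = 11·13·15 = 2145
Δ = 4!·6!·8!/19! = 1/174594420
Racah Σ t=0..4: t=0:+1/4147200 t=1:−1/207360 t=2:+1/82944 t=3:−1/207360 t=4:+1/4147200 = 1/345600
⇒ 3j(5 6 7; 0 0 0)² = 420/46189, sgn -1
Racah Σ t=0..3: t=0:+1/34836480 t=1:−1/1451520 t=2:+1/691200 t=3:−1/3110400 = 1/2150400
⇒ 3j(5 6 7; 2 2 -4)² = 729/83980, sgn -1
4πI² = N·(3j₀)²·(3jₘ)² = 229635/1356277
I = +1·√(0.169313/4π) = 0.11607533

0.116075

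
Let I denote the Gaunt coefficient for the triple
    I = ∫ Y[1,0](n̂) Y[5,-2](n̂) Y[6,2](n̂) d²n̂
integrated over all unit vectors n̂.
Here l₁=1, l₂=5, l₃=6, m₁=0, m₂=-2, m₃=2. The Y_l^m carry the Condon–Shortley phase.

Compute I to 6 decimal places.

Rules hold: Σm=0, L=12 even, 4≤6≤6.
N = 3·11·13 = 429
Δ = 0!·2!·10!/13! = 1/858
Racah Σ t=0..0: t=0:+1/14400 = 1/14400
⇒ 3j(1 5 6; 0 0 0)² = 6/143, sgn +1
Racah Σ t=0..0: t=0:+1/30240 = 1/30240
⇒ 3j(1 5 6; 0 -2 2)² = 16/429, sgn +1
4πI² = N·(3j₀)²·(3jₘ)² = 96/143
I = +1·√(0.671329/4π) = 0.23113338

0.231133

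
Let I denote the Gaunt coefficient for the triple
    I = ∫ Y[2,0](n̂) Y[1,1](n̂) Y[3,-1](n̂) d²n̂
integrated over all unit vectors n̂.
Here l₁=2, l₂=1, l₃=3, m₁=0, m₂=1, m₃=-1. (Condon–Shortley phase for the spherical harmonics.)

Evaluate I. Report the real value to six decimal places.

Rules hold: Σm=0, L=6 even, 1≤3≤3.
N = 5·3·7 = 105
Δ = 0!·4!·2!/7! = 1/105
Racah Σ t=0..0: t=0:+1/4 = 1/4
⇒ 3j(2 1 3; 0 0 0)² = 3/35, sgn -1
Racah Σ t=0..0: t=0:+1/8 = 1/8
⇒ 3j(2 1 3; 0 1 -1)² = 2/35, sgn +1
4πI² = N·(3j₀)²·(3jₘ)² = 18/35
I = -1·√(0.514286/4π) = -0.20230066

-0.202301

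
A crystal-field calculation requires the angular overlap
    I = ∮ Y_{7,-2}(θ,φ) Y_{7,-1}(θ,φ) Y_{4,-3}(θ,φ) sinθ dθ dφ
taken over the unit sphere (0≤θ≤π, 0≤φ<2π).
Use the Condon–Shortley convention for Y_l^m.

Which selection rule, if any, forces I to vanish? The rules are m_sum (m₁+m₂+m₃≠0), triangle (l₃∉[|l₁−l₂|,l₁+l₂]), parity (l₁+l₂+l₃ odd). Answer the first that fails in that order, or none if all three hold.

m_sum

m₁+m₂+m₃ = -2 − 1 − 3 = -6  ✗
triangle: |7−7|=0 ≤ l₃=4 ≤ 7+7=14
parity: l₁+l₂+l₃ = 18 is even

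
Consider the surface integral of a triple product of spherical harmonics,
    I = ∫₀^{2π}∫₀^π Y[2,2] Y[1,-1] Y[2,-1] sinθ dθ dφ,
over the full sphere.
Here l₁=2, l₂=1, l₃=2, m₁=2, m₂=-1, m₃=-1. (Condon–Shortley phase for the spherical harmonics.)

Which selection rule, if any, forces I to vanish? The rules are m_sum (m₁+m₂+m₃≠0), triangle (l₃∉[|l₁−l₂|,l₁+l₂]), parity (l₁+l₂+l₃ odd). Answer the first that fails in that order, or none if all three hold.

parity

Σmᵢ = 0  ✓
l₃∈[|l₁−l₂|,l₁+l₂]=[1,3], have l₃=2  ✓
Σlᵢ = 5 ⇒ odd  ✗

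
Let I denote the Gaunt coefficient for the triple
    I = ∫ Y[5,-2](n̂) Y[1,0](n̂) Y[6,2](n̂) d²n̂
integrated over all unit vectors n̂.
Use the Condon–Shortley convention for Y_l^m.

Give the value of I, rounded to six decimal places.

0.231133

m-sum 0 ✓  L=12 even ✓  4≤6≤6 ✓
Π(2lᵢ+1) = 11×3×13 = 429
triangle coeff Δ(5,1,6) = 1/858
Σ_t [0,0]: t=0:+1/14400 = 1/14400
(3j)²=6/143 [(5 1 6; 0 0 0)], sign=+1
Σ_t [0,0]: t=0:+1/30240 = 1/30240
(3j)²=16/429 [(5 1 6; -2 0 2)], sign=+1
⇒ 4πI² = 96/143
I = (+1)√(96/143/(4π)) = 0.23113338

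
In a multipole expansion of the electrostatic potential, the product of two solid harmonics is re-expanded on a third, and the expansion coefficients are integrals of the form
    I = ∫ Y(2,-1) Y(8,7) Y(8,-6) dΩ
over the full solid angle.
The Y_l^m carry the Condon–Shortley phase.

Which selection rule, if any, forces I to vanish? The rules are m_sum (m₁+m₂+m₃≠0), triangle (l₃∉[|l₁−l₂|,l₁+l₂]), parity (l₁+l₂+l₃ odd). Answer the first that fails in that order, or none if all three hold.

none

m₁+m₂+m₃ = -1 + 7 − 6 = 0  ✓
triangle: |2−8|=6 ≤ l₃=8 ≤ 2+8=10  ✓
parity: l₁+l₂+l₃ = 18 is even  ✓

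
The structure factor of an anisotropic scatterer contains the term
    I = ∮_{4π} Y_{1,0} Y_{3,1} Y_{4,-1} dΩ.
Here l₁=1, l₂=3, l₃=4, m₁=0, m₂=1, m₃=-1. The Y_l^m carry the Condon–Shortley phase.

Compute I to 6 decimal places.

-0.238414

Rules hold: Σm=0, L=8 even, 2≤4≤4.
N = 3·7·9 = 189
Δ = 0!·2!·6!/9! = 1/252
Racah Σ t=0..0: t=0:+1/36 = 1/36
⇒ 3j(1 3 4; 0 0 0)² = 4/63, sgn +1
Racah Σ t=0..0: t=0:+1/48 = 1/48
⇒ 3j(1 3 4; 0 1 -1)² = 5/84, sgn -1
4πI² = N·(3j₀)²·(3jₘ)² = 5/7
I = -1·√(0.714286/4π) = -0.23841361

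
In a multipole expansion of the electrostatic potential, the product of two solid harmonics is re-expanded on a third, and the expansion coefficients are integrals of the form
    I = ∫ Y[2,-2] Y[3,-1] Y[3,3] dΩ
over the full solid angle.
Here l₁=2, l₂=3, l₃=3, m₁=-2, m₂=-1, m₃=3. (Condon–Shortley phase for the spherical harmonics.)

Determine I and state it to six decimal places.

Rules hold: Σm=0, L=8 even, 1≤3≤5.
N = 5·7·7 = 245
Δ = 2!·2!·4!/9! = 1/3780
Racah Σ t=0..2: t=0:+1/24 t=1:−1/4 t=2:+1/24 = -1/6
⇒ 3j(2 3 3; 0 0 0)² = 4/105, sgn +1
Racah Σ t=2..2: t=2:+1/96 = 1/96
⇒ 3j(2 3 3; -2 -1 3)² = 1/42, sgn +1
4πI² = N·(3j₀)²·(3jₘ)² = 2/9
I = +1·√(0.222222/4π) = 0.13298076

0.132981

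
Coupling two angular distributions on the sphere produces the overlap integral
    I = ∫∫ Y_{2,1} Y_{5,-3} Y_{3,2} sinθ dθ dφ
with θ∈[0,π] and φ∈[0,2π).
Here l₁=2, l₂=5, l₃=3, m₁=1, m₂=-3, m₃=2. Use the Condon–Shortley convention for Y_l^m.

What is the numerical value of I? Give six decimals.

Rules hold: Σm=0, L=10 even, 3≤3≤7.
N = 5·11·7 = 385
Δ = 4!·0!·6!/11! = 1/2310
Racah Σ t=2..2: t=2:+1/144 = 1/144
⇒ 3j(2 5 3; 0 0 0)² = 10/231, sgn -1
Racah Σ t=1..1: t=1:−1/720 = -1/720
⇒ 3j(2 5 3; 1 -3 2)² = 8/165, sgn +1
4πI² = N·(3j₀)²·(3jₘ)² = 80/99
I = -1·√(0.808081/4π) = -0.25358436

-0.253584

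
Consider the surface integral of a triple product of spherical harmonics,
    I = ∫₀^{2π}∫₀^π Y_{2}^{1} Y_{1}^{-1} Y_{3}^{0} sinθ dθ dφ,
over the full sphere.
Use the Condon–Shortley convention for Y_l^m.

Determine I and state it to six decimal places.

0.143048

Rules hold: Σm=0, L=6 even, 1≤3≤3.
N = 5·3·7 = 105
Δ = 0!·4!·2!/7! = 1/105
Racah Σ t=0..0: t=0:+1/4 = 1/4
⇒ 3j(2 1 3; 0 0 0)² = 3/35, sgn -1
Racah Σ t=0..0: t=0:+1/12 = 1/12
⇒ 3j(2 1 3; 1 -1 0)² = 1/35, sgn -1
4πI² = N·(3j₀)²·(3jₘ)² = 9/35
I = +1·√(0.257143/4π) = 0.14304817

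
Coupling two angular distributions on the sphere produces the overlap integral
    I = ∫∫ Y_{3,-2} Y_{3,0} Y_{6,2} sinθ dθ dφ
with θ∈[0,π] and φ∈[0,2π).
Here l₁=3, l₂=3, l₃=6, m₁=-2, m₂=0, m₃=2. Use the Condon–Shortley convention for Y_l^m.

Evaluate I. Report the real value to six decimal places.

m-sum 0 ✓  L=12 even ✓  0≤6≤6 ✓
Π(2lᵢ+1) = 7×7×13 = 637
triangle coeff Δ(3,3,6) = 1/12012
Σ_t [0,0]: t=0:+1/1296 = 1/1296
(3j)²=100/3003 [(3 3 6; 0 0 0)], sign=+1
Σ_t [0,0]: t=0:+1/4320 = 1/4320
(3j)²=8/429 [(3 3 6; -2 0 2)], sign=+1
⇒ 4πI² = 5600/14157
I = (+1)√(5600/14157/(4π)) = 0.17742036

0.177420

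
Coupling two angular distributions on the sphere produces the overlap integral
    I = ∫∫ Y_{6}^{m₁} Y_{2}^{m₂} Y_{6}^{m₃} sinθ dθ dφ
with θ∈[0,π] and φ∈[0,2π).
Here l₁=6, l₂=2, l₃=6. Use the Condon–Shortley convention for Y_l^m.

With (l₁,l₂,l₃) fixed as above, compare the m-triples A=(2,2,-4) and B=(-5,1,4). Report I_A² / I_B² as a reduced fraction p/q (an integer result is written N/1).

Same 6,2,6: normalisation and zero-m 3j drop out of the ratio.
A: Δ: 2! 10! 2! / 15! → 1/90090; sum: t=2:+1/322560 = 1/322560; 3j²(6 2 6; 2 2 -4) = Δ·Π!·Σ² = 18/1001  (sign +1)
B: Δ: 2! 10! 2! / 15! → 1/90090; sum: t=1:−1/7257600 t=2:+1/725760 = 1/806400; 3j²(6 2 6; -5 1 4) = Δ·Π!·Σ² = 27/910  (sign +1)
I_A²/I_B² = (18/1001)/(27/910) = 20/33

20/33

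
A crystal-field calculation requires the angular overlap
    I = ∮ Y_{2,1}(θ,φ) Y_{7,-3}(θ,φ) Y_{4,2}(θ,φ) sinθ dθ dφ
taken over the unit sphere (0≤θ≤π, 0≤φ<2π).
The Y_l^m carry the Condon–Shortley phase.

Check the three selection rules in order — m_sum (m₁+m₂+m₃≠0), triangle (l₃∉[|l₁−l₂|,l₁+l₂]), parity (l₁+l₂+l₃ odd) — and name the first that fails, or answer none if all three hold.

triangle

azimuthal sum: 1 − 3 + 2 = 0  ✓
5 ≤ 4 ≤ 9 (triangle on l)  ✗
L = 2 + 7 + 4 = 13 (odd)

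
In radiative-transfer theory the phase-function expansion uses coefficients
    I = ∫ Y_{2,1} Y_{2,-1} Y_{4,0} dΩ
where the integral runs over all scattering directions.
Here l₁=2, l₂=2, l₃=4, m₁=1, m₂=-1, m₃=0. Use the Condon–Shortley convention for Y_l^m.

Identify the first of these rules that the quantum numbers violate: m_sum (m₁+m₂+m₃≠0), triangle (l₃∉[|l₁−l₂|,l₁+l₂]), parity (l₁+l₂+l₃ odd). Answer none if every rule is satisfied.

none

m₁+m₂+m₃ = 1 − 1 + 0 = 0  ✓
triangle: |2−2|=0 ≤ l₃=4 ≤ 2+2=4  ✓
parity: l₁+l₂+l₃ = 8 is even  ✓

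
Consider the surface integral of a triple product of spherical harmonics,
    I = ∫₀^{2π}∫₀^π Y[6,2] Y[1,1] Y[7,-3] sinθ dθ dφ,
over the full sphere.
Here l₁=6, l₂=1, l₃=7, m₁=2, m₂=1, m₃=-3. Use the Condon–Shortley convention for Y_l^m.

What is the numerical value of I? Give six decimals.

Checks pass: Σm=0; 14 even; l₃=7∈[5,7].
(2·6+1)(2·1+1)(2·7+1) = 585
Δ: 0! 12! 2! / 15! → 1/1365
sum: t=0:+1/518400 = 1/518400
3j²(6 1 7; 0 0 0) = Δ·Π!·Σ² = 7/195  (sign -1)
sum: t=0:+1/1935360 = 1/1935360
3j²(6 1 7; 2 1 -3) = Δ·Π!·Σ² = 3/91  (sign +1)
combine: 4πI² = 585·7/195·3/91 = 9/13
take √, sign -1: I = -0.23471705

-0.234717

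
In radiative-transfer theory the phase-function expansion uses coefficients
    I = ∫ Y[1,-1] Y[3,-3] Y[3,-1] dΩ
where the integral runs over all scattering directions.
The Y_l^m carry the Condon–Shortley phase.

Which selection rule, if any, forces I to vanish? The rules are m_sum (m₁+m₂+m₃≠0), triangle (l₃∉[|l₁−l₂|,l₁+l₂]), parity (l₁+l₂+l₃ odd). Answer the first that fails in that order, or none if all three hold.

m_sum

Σmᵢ = -5  ✗
l₃∈[|l₁−l₂|,l₁+l₂]=[2,4], have l₃=3
Σlᵢ = 7 ⇒ odd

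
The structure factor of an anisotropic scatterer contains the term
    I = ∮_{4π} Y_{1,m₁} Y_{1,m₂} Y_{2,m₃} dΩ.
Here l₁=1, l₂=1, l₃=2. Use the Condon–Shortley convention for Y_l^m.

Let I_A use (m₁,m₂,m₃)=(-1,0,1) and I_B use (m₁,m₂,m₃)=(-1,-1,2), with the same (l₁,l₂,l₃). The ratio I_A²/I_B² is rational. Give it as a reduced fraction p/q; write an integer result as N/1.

1/2

Shared (l₁,l₂,l₃)=(1,1,2): N and (l;000)² cancel in I_A²/I_B².
A: Δ = 0!·2!·2!/5! = 1/30; Racah Σ t=0..0: t=0:+1/2 = 1/2; ⇒ 3j(1 1 2; -1 0 1)² = 1/10, sgn -1
B: Δ = 0!·2!·2!/5! = 1/30; Racah Σ t=0..0: t=0:+1/4 = 1/4; ⇒ 3j(1 1 2; -1 -1 2)² = 1/5, sgn +1
I_A²/I_B² = (1/10)/(1/5) = 1/2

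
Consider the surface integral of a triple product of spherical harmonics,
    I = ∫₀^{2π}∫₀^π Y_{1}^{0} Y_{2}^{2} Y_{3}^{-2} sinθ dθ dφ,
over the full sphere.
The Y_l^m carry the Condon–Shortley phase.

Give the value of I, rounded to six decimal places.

0.184674

Rules hold: Σm=0, L=6 even, 1≤3≤3.
N = 3·5·7 = 105
Δ = 0!·2!·4!/7! = 1/105
Racah Σ t=0..0: t=0:+1/4 = 1/4
⇒ 3j(1 2 3; 0 0 0)² = 3/35, sgn -1
Racah Σ t=0..0: t=0:+1/24 = 1/24
⇒ 3j(1 2 3; 0 2 -2)² = 1/21, sgn -1
4πI² = N·(3j₀)²·(3jₘ)² = 3/7
I = +1·√(0.428571/4π) = 0.18467439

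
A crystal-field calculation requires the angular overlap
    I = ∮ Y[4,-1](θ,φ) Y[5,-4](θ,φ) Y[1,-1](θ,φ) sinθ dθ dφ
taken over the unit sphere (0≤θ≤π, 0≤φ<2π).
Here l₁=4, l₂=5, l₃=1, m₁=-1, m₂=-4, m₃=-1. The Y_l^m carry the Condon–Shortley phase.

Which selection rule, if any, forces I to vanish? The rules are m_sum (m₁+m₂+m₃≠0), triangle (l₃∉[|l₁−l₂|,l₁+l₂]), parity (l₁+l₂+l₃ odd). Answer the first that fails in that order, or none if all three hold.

m₁+m₂+m₃ = -1 − 4 − 1 = -6  ✗
triangle: |4−5|=1 ≤ l₃=1 ≤ 4+5=9
parity: l₁+l₂+l₃ = 10 is even

m_sum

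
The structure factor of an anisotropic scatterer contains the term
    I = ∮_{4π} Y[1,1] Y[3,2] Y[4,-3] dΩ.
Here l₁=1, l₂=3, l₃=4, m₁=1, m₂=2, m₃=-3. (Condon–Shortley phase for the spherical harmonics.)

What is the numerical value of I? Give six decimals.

-0.282095

Rules hold: Σm=0, L=8 even, 2≤4≤4.
N = 3·7·9 = 189
Δ = 0!·2!·6!/9! = 1/252
Racah Σ t=0..0: t=0:+1/36 = 1/36
⇒ 3j(1 3 4; 0 0 0)² = 4/63, sgn +1
Racah Σ t=0..0: t=0:+1/240 = 1/240
⇒ 3j(1 3 4; 1 2 -3)² = 1/12, sgn -1
4πI² = N·(3j₀)²·(3jₘ)² = 1/1
I = -1·√(1/4π) = -0.28209479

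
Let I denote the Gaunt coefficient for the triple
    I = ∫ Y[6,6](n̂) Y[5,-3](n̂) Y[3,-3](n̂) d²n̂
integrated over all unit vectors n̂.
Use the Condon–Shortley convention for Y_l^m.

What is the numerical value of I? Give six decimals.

m-sum 0 ✓  L=14 even ✓  1≤3≤11 ✓
Π(2lᵢ+1) = 13×11×7 = 1001
triangle coeff Δ(6,5,3) = 1/675675
Σ_t [3,5]: t=3:−1/8640 t=4:+1/2304 t=5:−1/8640 = 7/34560
(3j)²=7/429 [(6 5 3; 0 0 0)], sign=-1
Σ_t [0,0]: t=0:+1/1935360 = 1/1935360
(3j)²=1/91 [(6 5 3; 6 -3 -3)], sign=+1
⇒ 4πI² = 7/39
I = (-1)√(7/39/(4π)) = -0.11951207

-0.119512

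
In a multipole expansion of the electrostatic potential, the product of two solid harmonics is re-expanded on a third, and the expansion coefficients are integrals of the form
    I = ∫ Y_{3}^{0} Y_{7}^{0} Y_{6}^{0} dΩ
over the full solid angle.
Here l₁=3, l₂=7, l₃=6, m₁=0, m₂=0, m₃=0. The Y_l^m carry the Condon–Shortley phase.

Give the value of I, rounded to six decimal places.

0.144051

m-sum 0 ✓  L=16 even ✓  4≤6≤10 ✓
Π(2lᵢ+1) = 7×15×13 = 1365
triangle coeff Δ(3,7,6) = 1/2042040
Σ_t [1,3]: t=1:−1/207360 t=2:+1/57600 t=3:−1/207360 = 1/129600
(3j)²=168/12155 [(3 7 6; 0 0 0)], sign=+1
(m-triple is (0,0,0) — same symbol as above.)
⇒ 4πI² = 592704/2272985
I = (+1)√(592704/2272985/(4π)) = 0.14405081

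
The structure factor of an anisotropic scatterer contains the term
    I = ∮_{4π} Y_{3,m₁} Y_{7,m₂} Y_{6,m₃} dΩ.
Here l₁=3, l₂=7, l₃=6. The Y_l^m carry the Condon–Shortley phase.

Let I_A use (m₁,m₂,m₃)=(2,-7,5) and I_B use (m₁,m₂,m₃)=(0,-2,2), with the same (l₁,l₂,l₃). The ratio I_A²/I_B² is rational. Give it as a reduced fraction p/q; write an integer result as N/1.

1573/252

l's match ⇒ only the (l;m) 3-j factors differ between A and B.
A: triangle coeff Δ(3,7,6) = 1/2042040; Σ_t [0,0]: t=0:+1/87091200 = 1/87091200; (3j)²=11/408 [(3 7 6; 2 -7 5)], sign=-1
B: triangle coeff Δ(3,7,6) = 1/2042040; Σ_t [1,3]: t=1:−1/207360 t=2:+1/120960 t=3:−1/967680 = 1/414720; (3j)²=21/4862 [(3 7 6; 0 -2 2)], sign=+1
I_A²/I_B² = (11/408)/(21/4862) = 1573/252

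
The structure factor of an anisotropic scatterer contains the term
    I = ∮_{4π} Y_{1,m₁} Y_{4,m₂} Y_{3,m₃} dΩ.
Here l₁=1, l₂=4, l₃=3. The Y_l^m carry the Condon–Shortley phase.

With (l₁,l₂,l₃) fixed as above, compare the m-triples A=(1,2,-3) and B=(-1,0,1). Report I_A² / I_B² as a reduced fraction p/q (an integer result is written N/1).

1/6

Same 1,4,3: normalisation and zero-m 3j drop out of the ratio.
A: Δ: 2! 0! 6! / 9! → 1/252; sum: t=0:+1/1440 = 1/1440; 3j²(1 4 3; 1 2 -3) = Δ·Π!·Σ² = 1/252  (sign +1)
B: Δ: 2! 0! 6! / 9! → 1/252; sum: t=2:+1/96 = 1/96; 3j²(1 4 3; -1 0 1) = Δ·Π!·Σ² = 1/42  (sign +1)
I_A²/I_B² = (1/252)/(1/42) = 1/6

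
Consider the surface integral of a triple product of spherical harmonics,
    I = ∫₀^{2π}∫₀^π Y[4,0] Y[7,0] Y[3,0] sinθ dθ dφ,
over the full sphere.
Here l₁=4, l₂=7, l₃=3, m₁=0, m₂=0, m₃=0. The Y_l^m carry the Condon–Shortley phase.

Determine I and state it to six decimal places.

m-sum 0 ✓  L=14 even ✓  3≤3≤11 ✓
Π(2lᵢ+1) = 9×15×7 = 945
triangle coeff Δ(4,7,3) = 1/45045
Σ_t [4,4]: t=4:+1/20736 = 1/20736
(3j)²=35/1287 [(4 7 3; 0 0 0)], sign=-1
(m-triple is (0,0,0) — same symbol as above.)
⇒ 4πI² = 42875/61347
I = (+1)√(42875/61347/(4π)) = 0.23583077

0.235831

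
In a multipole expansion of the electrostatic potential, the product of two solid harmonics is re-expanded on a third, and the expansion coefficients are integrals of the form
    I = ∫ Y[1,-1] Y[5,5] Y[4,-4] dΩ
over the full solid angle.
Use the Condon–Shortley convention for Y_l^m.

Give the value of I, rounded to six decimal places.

Rules hold: Σm=0, L=10 even, 4≤4≤6.
N = 3·11·9 = 297
Δ = 2!·0!·8!/11! = 1/495
Racah Σ t=1..1: t=1:−1/576 = -1/576
⇒ 3j(1 5 4; 0 0 0)² = 5/99, sgn -1
Racah Σ t=2..2: t=2:+1/80640 = 1/80640
⇒ 3j(1 5 4; -1 5 -4)² = 1/11, sgn +1
4πI² = N·(3j₀)²·(3jₘ)² = 15/11
I = -1·√(1.36364/4π) = -0.32941575

-0.329416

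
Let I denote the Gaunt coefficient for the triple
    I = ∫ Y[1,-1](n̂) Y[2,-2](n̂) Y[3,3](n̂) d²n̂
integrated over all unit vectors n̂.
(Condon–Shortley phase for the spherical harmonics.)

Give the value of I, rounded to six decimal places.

Checks pass: Σm=0; 6 even; l₃=3∈[1,3].
(2·1+1)(2·2+1)(2·3+1) = 105
Δ: 0! 2! 4! / 7! → 1/105
sum: t=0:+1/4 = 1/4
3j²(1 2 3; 0 0 0) = Δ·Π!·Σ² = 3/35  (sign -1)
sum: t=0:+1/48 = 1/48
3j²(1 2 3; -1 -2 3) = Δ·Π!·Σ² = 1/7  (sign +1)
combine: 4πI² = 105·3/35·1/7 = 9/7
take √, sign -1: I = -0.31986543

-0.319865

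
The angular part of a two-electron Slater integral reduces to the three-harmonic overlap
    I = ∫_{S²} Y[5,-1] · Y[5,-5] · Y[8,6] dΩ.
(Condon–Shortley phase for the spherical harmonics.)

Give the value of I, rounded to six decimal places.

m-sum 0 ✓  L=18 even ✓  0≤8≤10 ✓
Π(2lᵢ+1) = 11×11×17 = 2057
triangle coeff Δ(5,5,8) = 1/37413090
Σ_t [0,2]: t=0:+1/1036800 t=1:−1/331776 t=2:+1/1036800 = -1/921600
(3j)²=490/46189 [(5 5 8; 0 0 0)], sign=-1
Σ_t [0,0]: t=0:+1/116121600 = 1/116121600
(3j)²=7/323 [(5 5 8; -1 -5 6)], sign=+1
⇒ 4πI² = 37730/79781
I = (-1)√(37730/79781/(4π)) = -0.19399419

-0.193994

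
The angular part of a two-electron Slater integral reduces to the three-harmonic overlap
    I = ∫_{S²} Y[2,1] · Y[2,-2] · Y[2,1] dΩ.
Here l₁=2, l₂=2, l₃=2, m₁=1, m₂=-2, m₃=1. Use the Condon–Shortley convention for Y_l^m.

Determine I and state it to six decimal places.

Rules hold: Σm=0, L=6 even, 0≤2≤4.
N = 5·5·5 = 125
Δ = 2!·2!·2!/7! = 1/630
Racah Σ t=0..2: t=0:+1/8 t=1:−1/1 t=2:+1/8 = -3/4
⇒ 3j(2 2 2; 0 0 0)² = 2/35, sgn -1
Racah Σ t=0..0: t=0:+1/4 = 1/4
⇒ 3j(2 2 2; 1 -2 1)² = 3/35, sgn -1
4πI² = N·(3j₀)²·(3jₘ)² = 30/49
I = +1·√(0.612245/4π) = 0.22072812

0.220728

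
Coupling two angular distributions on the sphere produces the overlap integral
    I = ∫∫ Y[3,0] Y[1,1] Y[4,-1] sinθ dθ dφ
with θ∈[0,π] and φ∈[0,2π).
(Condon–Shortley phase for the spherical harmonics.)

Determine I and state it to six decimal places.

Rules hold: Σm=0, L=8 even, 2≤4≤4.
N = 7·3·9 = 189
Δ = 0!·6!·2!/9! = 1/252
Racah Σ t=0..0: t=0:+1/36 = 1/36
⇒ 3j(3 1 4; 0 0 0)² = 4/63, sgn +1
Racah Σ t=0..0: t=0:+1/72 = 1/72
⇒ 3j(3 1 4; 0 1 -1)² = 5/126, sgn -1
4πI² = N·(3j₀)²·(3jₘ)² = 10/21
I = -1·√(0.47619/4π) = -0.19466390

-0.194664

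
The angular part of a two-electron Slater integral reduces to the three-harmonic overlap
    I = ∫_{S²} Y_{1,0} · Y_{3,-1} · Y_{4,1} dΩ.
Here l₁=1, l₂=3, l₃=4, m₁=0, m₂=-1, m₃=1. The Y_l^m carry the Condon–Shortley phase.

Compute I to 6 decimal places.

Rules hold: Σm=0, L=8 even, 2≤4≤4.
N = 3·7·9 = 189
Δ = 0!·2!·6!/9! = 1/252
Racah Σ t=0..0: t=0:+1/36 = 1/36
⇒ 3j(1 3 4; 0 0 0)² = 4/63, sgn +1
Racah Σ t=0..0: t=0:+1/48 = 1/48
⇒ 3j(1 3 4; 0 -1 1)² = 5/84, sgn -1
4πI² = N·(3j₀)²·(3jₘ)² = 5/7
I = -1·√(0.714286/4π) = -0.23841361

-0.238414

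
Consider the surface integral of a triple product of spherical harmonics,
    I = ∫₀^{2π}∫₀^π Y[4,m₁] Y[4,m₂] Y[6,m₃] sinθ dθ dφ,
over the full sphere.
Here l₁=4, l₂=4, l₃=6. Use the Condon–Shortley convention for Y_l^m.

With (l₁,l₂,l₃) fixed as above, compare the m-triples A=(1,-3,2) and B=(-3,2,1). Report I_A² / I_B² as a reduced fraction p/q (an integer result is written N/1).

180/169

Shared (l₁,l₂,l₃)=(4,4,6): N and (l;000)² cancel in I_A²/I_B².
A: Δ = 2!·6!·6!/15! = 1/1261260; Racah Σ t=0..1: t=0:+1/8640 t=1:−1/34560 = 1/11520; ⇒ 3j(4 4 6; 1 -3 2)² = 3/143, sgn +1
B: Δ = 2!·6!·6!/15! = 1/1261260; Racah Σ t=1..2: t=1:−1/86400 t=2:+1/11520 = 13/172800; ⇒ 3j(4 4 6; -3 2 1)² = 13/660, sgn -1
I_A²/I_B² = (3/143)/(13/660) = 180/169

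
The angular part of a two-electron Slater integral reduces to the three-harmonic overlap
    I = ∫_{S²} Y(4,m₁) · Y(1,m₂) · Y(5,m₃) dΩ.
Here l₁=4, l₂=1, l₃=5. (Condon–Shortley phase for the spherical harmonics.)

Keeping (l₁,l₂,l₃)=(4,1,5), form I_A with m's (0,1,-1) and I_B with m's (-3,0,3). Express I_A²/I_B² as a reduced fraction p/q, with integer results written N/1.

l's match ⇒ only the (l;m) 3-j factors differ between A and B.
A: triangle coeff Δ(4,1,5) = 1/495; Σ_t [0,0]: t=0:+1/1152 = 1/1152; (3j)²=1/33 [(4 1 5; 0 1 -1)], sign=+1
B: triangle coeff Δ(4,1,5) = 1/495; Σ_t [0,0]: t=0:+1/5040 = 1/5040; (3j)²=16/495 [(4 1 5; -3 0 3)], sign=+1
I_A²/I_B² = (1/33)/(16/495) = 15/16

15/16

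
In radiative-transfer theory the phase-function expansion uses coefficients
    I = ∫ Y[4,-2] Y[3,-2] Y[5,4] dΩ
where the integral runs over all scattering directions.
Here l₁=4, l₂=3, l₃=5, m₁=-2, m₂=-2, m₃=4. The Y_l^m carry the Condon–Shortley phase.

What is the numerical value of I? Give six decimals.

0.143343

Rules hold: Σm=0, L=12 even, 1≤5≤7.
N = 9·7·11 = 693
Δ = 2!·6!·4!/13! = 1/180180
Racah Σ t=0..2: t=0:+1/576 t=1:−1/144 t=2:+1/576 = -1/288
⇒ 3j(4 3 5; 0 0 0)² = 20/1001, sgn +1
Racah Σ t=0..1: t=0:+1/8640 t=1:−1/2880 = -1/4320
⇒ 3j(4 3 5; -2 -2 4)² = 8/429, sgn +1
4πI² = N·(3j₀)²·(3jₘ)² = 480/1859
I = +1·√(0.258203/4π) = 0.14334284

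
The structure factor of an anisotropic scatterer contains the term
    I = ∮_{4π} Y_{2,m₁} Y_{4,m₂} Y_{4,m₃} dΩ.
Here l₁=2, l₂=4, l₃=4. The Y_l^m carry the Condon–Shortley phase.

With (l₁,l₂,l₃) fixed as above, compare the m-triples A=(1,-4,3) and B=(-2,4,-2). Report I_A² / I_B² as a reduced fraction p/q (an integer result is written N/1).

7/2

Same 2,4,4: normalisation and zero-m 3j drop out of the ratio.
A: Δ: 2! 2! 6! / 11! → 1/13860; sum: t=0:+1/1440 = 1/1440; 3j²(2 4 4; 1 -4 3) = Δ·Π!·Σ² = 7/165  (sign -1)
B: Δ: 2! 2! 6! / 11! → 1/13860; sum: t=2:+1/2880 = 1/2880; 3j²(2 4 4; -2 4 -2) = Δ·Π!·Σ² = 2/165  (sign +1)
I_A²/I_B² = (7/165)/(2/165) = 7/2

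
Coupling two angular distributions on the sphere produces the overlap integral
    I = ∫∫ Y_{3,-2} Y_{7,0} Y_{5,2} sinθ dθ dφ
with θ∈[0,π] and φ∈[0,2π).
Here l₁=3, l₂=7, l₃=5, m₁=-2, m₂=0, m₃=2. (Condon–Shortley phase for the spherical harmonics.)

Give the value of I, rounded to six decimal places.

0.000000

l₁+l₂+l₃=15 is odd: 3j(l;000)=0 ⇒ I=0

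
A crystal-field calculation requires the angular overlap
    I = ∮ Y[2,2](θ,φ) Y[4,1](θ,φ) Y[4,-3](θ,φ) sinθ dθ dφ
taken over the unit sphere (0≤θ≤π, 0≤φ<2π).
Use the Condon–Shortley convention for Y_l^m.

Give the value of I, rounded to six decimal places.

0.159270

Checks pass: Σm=0; 10 even; l₃=4∈[2,6].
(2·2+1)(2·4+1)(2·4+1) = 405
Δ: 2! 2! 6! / 11! → 1/13860
sum: t=0:+1/192 t=1:−1/36 t=2:+1/192 = -5/288
3j²(2 4 4; 0 0 0) = Δ·Π!·Σ² = 20/693  (sign -1)
sum: t=0:+1/480 = 1/480
3j²(2 4 4; 2 1 -3) = Δ·Π!·Σ² = 3/110  (sign -1)
combine: 4πI² = 405·20/693·3/110 = 270/847
take √, sign +1: I = 0.15927046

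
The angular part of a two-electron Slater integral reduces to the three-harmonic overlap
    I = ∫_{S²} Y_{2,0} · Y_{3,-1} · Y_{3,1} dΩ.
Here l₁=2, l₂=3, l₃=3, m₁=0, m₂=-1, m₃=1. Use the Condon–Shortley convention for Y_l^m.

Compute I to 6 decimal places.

-0.126157

m-sum 0 ✓  L=8 even ✓  1≤3≤5 ✓
Π(2lᵢ+1) = 5×7×7 = 245
triangle coeff Δ(2,3,3) = 1/3780
Σ_t [0,2]: t=0:+1/24 t=1:−1/4 t=2:+1/24 = -1/6
(3j)²=4/105 [(2 3 3; 0 0 0)], sign=+1
Σ_t [0,2]: t=0:+1/16 t=1:−1/6 t=2:+1/96 = -3/32
(3j)²=3/140 [(2 3 3; 0 -1 1)], sign=-1
⇒ 4πI² = 1/5
I = (-1)√(1/5/(4π)) = -0.12615663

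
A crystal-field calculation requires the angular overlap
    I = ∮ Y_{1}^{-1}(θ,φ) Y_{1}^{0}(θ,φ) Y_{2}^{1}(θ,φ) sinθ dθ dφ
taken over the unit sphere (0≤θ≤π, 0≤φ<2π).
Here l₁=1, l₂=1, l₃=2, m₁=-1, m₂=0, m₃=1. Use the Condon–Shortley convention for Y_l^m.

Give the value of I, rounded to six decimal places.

-0.218510

Rules hold: Σm=0, L=4 even, 0≤2≤2.
N = 3·3·5 = 45
Δ = 0!·2!·2!/5! = 1/30
Racah Σ t=0..0: t=0:+1/1 = 1/1
⇒ 3j(1 1 2; 0 0 0)² = 2/15, sgn +1
Racah Σ t=0..0: t=0:+1/2 = 1/2
⇒ 3j(1 1 2; -1 0 1)² = 1/10, sgn -1
4πI² = N·(3j₀)²·(3jₘ)² = 3/5
I = -1·√(0.6/4π) = -0.21850969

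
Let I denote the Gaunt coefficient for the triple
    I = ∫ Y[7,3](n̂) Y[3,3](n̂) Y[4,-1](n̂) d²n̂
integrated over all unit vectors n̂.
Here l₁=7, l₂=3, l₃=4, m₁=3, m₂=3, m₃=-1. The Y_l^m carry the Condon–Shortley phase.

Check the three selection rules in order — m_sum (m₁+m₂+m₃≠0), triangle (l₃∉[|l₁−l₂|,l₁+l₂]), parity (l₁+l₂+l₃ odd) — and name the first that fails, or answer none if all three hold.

m_sum

m₁+m₂+m₃ = 3 + 3 − 1 = 5  ✗
triangle: |7−3|=4 ≤ l₃=4 ≤ 7+3=10
parity: l₁+l₂+l₃ = 14 is even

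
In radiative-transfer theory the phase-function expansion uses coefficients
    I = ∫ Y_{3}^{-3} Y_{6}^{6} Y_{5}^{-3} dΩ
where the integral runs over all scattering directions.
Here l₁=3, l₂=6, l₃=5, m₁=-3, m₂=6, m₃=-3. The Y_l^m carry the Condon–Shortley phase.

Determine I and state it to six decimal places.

m-sum 0 ✓  L=14 even ✓  3≤5≤9 ✓
Π(2lᵢ+1) = 7×13×11 = 1001
triangle coeff Δ(3,6,5) = 1/675675
Σ_t [1,3]: t=1:−1/8640 t=2:+1/2304 t=3:−1/8640 = 7/34560
(3j)²=7/429 [(3 6 5; 0 0 0)], sign=-1
Σ_t [4,4]: t=4:+1/1935360 = 1/1935360
(3j)²=1/91 [(3 6 5; -3 6 -3)], sign=+1
⇒ 4πI² = 7/39
I = (-1)√(7/39/(4π)) = -0.11951207

-0.119512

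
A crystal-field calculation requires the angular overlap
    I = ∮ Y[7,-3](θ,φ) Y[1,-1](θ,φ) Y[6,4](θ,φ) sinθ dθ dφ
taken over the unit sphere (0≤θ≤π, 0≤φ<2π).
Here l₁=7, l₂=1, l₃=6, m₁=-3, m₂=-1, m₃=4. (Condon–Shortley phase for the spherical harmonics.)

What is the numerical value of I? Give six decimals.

-0.085707

Checks pass: Σm=0; 14 even; l₃=6∈[6,8].
(2·7+1)(2·1+1)(2·6+1) = 585
Δ: 2! 12! 0! / 15! → 1/1365
sum: t=1:−1/518400 = -1/518400
3j²(7 1 6; 0 0 0) = Δ·Π!·Σ² = 7/195  (sign -1)
sum: t=0:+1/14515200 = 1/14515200
3j²(7 1 6; -3 -1 4) = Δ·Π!·Σ² = 2/455  (sign +1)
combine: 4πI² = 585·7/195·2/455 = 6/65
take √, sign -1: I = -0.08570655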